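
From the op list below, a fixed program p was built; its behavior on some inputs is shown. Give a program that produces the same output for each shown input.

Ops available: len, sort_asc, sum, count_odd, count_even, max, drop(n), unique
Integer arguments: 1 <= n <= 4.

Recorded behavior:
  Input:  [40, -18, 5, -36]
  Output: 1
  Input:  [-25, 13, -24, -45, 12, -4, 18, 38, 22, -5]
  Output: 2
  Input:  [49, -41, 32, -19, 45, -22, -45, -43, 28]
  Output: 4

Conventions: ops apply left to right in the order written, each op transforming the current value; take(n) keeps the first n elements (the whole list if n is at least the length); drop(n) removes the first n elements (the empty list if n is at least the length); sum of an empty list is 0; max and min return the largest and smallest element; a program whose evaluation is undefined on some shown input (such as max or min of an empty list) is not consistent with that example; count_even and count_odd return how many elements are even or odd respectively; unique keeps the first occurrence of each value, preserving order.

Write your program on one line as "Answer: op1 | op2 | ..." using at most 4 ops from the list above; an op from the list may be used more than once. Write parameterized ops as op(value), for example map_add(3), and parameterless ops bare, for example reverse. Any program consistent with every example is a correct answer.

sort_asc | drop(2) | count_odd

Check, running the answer program on each example:
  [40, -18, 5, -36] -> [-36, -18, 5, 40] -> [5, 40] -> 1
  [-25, 13, -24, -45, 12, -4, 18, 38, 22, -5] -> [-45, -25, -24, -5, -4, 12, 13, 18, 22, 38] -> [-24, -5, -4, 12, 13, 18, 22, 38] -> 2
  [49, -41, 32, -19, 45, -22, -45, -43, 28] -> [-45, -43, -41, -22, -19, 28, 32, 45, 49] -> [-41, -22, -19, 28, 32, 45, 49] -> 4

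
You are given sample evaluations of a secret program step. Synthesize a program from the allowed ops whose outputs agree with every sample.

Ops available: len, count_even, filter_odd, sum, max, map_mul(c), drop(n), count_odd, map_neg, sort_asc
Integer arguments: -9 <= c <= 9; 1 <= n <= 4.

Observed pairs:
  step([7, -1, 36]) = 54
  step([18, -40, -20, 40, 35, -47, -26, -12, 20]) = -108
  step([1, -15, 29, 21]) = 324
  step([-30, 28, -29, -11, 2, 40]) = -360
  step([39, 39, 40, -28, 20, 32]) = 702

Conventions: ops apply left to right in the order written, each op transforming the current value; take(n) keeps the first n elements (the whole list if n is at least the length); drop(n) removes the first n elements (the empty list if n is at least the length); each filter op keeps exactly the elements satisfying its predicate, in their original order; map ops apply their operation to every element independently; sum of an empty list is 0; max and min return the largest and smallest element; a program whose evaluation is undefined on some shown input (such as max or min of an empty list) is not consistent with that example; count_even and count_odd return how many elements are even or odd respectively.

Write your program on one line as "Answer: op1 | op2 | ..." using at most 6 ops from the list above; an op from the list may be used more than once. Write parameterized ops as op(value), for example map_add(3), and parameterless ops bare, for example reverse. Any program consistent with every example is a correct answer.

map_mul(-9) | map_neg | sort_asc | filter_odd | sum

Check, running the answer program on each example:
  [7, -1, 36] -> [-63, 9, -324] -> [63, -9, 324] -> [-9, 63, 324] -> [-9, 63] -> 54
  [18, -40, -20, 40, 35, -47, -26, -12, 20] -> [-162, 360, 180, -360, -315, 423, 234, 108, -180] -> [162, -360, -180, 360, 315, -423, -234, -108, 180] -> [-423, -360, -234, -180, -108, 162, 180, 315, 360] -> [-423, 315] -> -108
  [1, -15, 29, 21] -> [-9, 135, -261, -189] -> [9, -135, 261, 189] -> [-135, 9, 189, 261] -> [-135, 9, 189, 261] -> 324
  [-30, 28, -29, -11, 2, 40] -> [270, -252, 261, 99, -18, -360] -> [-270, 252, -261, -99, 18, 360] -> [-270, -261, -99, 18, 252, 360] -> [-261, -99] -> -360
  [39, 39, 40, -28, 20, 32] -> [-351, -351, -360, 252, -180, -288] -> [351, 351, 360, -252, 180, 288] -> [-252, 180, 288, 351, 351, 360] -> [351, 351] -> 702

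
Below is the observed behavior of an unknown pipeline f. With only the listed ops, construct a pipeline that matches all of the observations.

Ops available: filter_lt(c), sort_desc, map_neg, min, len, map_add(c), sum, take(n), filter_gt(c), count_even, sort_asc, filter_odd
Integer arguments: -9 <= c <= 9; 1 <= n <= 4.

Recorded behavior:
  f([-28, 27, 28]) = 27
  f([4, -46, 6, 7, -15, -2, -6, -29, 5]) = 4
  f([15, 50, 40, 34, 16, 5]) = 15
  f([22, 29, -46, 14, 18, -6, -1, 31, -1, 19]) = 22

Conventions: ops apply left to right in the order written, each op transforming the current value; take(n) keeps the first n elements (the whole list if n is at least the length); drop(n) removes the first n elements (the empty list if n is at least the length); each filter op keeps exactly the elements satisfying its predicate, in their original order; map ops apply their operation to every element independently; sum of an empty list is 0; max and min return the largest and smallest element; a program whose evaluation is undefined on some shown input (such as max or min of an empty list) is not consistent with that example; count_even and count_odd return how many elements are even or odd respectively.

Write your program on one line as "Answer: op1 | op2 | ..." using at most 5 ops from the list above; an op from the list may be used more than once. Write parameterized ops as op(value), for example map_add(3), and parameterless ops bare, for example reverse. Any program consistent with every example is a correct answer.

take(2) | sort_desc | filter_gt(-1) | min

Check, running the answer program on each example:
  [-28, 27, 28] -> [-28, 27] -> [27, -28] -> [27] -> 27
  [4, -46, 6, 7, -15, -2, -6, -29, 5] -> [4, -46] -> [4, -46] -> [4] -> 4
  [15, 50, 40, 34, 16, 5] -> [15, 50] -> [50, 15] -> [50, 15] -> 15
  [22, 29, -46, 14, 18, -6, -1, 31, -1, 19] -> [22, 29] -> [29, 22] -> [29, 22] -> 22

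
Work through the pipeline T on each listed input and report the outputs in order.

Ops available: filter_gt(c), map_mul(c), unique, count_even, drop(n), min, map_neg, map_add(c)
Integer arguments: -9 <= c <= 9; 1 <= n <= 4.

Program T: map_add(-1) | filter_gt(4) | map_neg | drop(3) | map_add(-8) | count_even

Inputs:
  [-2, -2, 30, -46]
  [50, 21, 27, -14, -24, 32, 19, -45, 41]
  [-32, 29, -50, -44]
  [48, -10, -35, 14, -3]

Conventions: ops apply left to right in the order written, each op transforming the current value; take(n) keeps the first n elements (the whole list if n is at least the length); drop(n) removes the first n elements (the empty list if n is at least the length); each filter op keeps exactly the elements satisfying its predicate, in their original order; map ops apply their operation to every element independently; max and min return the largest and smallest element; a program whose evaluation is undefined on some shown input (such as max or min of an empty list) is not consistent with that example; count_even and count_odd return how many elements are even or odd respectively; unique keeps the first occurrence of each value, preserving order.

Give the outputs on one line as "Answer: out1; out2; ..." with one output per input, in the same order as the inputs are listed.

0; 2; 0; 0

Execution, op by op:
  [-2, -2, 30, -46] -> [-3, -3, 29, -47] -> [29] -> [-29] -> [] -> [] -> 0
  [50, 21, 27, -14, -24, 32, 19, -45, 41] -> [49, 20, 26, -15, -25, 31, 18, -46, 40] -> [49, 20, 26, 31, 18, 40] -> [-49, -20, -26, -31, -18, -40] -> [-31, -18, -40] -> [-39, -26, -48] -> 2
  [-32, 29, -50, -44] -> [-33, 28, -51, -45] -> [28] -> [-28] -> [] -> [] -> 0
  [48, -10, -35, 14, -3] -> [47, -11, -36, 13, -4] -> [47, 13] -> [-47, -13] -> [] -> [] -> 0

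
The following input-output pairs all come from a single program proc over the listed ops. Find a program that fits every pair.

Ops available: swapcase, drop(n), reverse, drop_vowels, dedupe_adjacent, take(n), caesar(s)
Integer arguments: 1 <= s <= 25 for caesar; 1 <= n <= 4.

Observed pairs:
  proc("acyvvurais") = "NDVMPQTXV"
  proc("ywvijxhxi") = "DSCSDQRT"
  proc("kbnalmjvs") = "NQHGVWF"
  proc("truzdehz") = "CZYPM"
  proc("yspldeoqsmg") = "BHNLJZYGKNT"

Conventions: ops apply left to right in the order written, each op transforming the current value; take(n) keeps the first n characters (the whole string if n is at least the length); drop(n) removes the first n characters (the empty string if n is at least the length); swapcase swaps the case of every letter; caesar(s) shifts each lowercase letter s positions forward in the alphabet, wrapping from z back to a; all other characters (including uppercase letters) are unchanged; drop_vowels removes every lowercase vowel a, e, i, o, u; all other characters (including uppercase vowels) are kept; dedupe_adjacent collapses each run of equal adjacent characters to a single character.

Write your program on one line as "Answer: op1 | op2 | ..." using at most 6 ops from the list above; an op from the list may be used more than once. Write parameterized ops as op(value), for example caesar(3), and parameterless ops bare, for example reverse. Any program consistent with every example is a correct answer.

reverse | dedupe_adjacent | caesar(21) | drop_vowels | swapcase

Check, running the answer program on each example:
  "acyvvurais" -> "siaruvvyca" -> "siaruvyca" -> "ndvmpqtxv" -> "ndvmpqtxv" -> "NDVMPQTXV"
  "ywvijxhxi" -> "ixhxjivwy" -> "ixhxjivwy" -> "dscsedqrt" -> "dscsdqrt" -> "DSCSDQRT"
  "kbnalmjvs" -> "svjmlanbk" -> "svjmlanbk" -> "nqehgviwf" -> "nqhgvwf" -> "NQHGVWF"
  "truzdehz" -> "zhedzurt" -> "zhedzurt" -> "uczyupmo" -> "czypm" -> "CZYPM"
  "yspldeoqsmg" -> "gmsqoedlpsy" -> "gmsqoedlpsy" -> "bhnljzygknt" -> "bhnljzygknt" -> "BHNLJZYGKNT"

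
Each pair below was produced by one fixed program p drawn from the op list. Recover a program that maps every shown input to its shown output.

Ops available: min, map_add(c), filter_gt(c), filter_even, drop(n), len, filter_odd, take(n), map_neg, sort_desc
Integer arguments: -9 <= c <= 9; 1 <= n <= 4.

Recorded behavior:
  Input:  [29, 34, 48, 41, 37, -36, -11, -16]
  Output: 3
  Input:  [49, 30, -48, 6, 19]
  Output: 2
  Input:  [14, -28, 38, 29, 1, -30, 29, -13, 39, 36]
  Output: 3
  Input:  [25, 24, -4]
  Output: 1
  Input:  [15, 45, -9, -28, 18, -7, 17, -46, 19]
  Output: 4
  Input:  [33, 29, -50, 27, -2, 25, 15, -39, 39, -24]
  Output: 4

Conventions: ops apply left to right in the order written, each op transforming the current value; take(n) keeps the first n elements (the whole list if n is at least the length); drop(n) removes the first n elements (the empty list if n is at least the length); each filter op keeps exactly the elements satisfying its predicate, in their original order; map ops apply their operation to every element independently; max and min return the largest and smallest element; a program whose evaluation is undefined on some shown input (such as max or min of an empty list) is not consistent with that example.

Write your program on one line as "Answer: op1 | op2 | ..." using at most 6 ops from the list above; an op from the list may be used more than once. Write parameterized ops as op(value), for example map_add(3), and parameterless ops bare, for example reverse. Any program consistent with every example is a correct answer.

filter_odd | map_add(-3) | sort_desc | filter_gt(-1) | take(4) | len

Check, running the answer program on each example:
  [29, 34, 48, 41, 37, -36, -11, -16] -> [29, 41, 37, -11] -> [26, 38, 34, -14] -> [38, 34, 26, -14] -> [38, 34, 26] -> [38, 34, 26] -> 3
  [49, 30, -48, 6, 19] -> [49, 19] -> [46, 16] -> [46, 16] -> [46, 16] -> [46, 16] -> 2
  [14, -28, 38, 29, 1, -30, 29, -13, 39, 36] -> [29, 1, 29, -13, 39] -> [26, -2, 26, -16, 36] -> [36, 26, 26, -2, -16] -> [36, 26, 26] -> [36, 26, 26] -> 3
  [25, 24, -4] -> [25] -> [22] -> [22] -> [22] -> [22] -> 1
  [15, 45, -9, -28, 18, -7, 17, -46, 19] -> [15, 45, -9, -7, 17, 19] -> [12, 42, -12, -10, 14, 16] -> [42, 16, 14, 12, -10, -12] -> [42, 16, 14, 12] -> [42, 16, 14, 12] -> 4
  [33, 29, -50, 27, -2, 25, 15, -39, 39, -24] -> [33, 29, 27, 25, 15, -39, 39] -> [30, 26, 24, 22, 12, -42, 36] -> [36, 30, 26, 24, 22, 12, -42] -> [36, 30, 26, 24, 22, 12] -> [36, 30, 26, 24] -> 4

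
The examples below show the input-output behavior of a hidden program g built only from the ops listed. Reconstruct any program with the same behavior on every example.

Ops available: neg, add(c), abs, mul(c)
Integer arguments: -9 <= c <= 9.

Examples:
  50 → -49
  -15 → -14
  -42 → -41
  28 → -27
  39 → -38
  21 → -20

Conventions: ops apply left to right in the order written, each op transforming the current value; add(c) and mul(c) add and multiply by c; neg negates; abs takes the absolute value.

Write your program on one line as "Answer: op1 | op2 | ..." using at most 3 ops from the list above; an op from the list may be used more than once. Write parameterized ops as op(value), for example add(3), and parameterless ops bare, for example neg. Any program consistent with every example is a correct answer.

abs | neg | add(1)

Check, running the answer program on each example:
  50 -> 50 -> -50 -> -49
  -15 -> 15 -> -15 -> -14
  -42 -> 42 -> -42 -> -41
  28 -> 28 -> -28 -> -27
  39 -> 39 -> -39 -> -38
  21 -> 21 -> -21 -> -20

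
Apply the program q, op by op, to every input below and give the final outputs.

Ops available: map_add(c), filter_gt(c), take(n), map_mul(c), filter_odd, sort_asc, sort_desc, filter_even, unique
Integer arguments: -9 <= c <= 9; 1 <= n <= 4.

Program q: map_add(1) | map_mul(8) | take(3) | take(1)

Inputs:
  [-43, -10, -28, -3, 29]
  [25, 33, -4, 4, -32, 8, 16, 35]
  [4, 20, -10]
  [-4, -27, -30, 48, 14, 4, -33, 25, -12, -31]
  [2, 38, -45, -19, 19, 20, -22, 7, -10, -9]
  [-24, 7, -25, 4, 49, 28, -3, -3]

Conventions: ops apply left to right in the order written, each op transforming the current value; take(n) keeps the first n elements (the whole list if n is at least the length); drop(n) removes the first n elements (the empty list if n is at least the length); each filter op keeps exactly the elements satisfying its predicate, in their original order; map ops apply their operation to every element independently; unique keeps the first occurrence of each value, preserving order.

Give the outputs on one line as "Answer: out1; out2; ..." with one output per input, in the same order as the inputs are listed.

Execution, op by op:
  [-43, -10, -28, -3, 29] -> [-42, -9, -27, -2, 30] -> [-336, -72, -216, -16, 240] -> [-336, -72, -216] -> [-336]
  [25, 33, -4, 4, -32, 8, 16, 35] -> [26, 34, -3, 5, -31, 9, 17, 36] -> [208, 272, -24, 40, -248, 72, 136, 288] -> [208, 272, -24] -> [208]
  [4, 20, -10] -> [5, 21, -9] -> [40, 168, -72] -> [40, 168, -72] -> [40]
  [-4, -27, -30, 48, 14, 4, -33, 25, -12, -31] -> [-3, -26, -29, 49, 15, 5, -32, 26, -11, -30] -> [-24, -208, -232, 392, 120, 40, -256, 208, -88, -240] -> [-24, -208, -232] -> [-24]
  [2, 38, -45, -19, 19, 20, -22, 7, -10, -9] -> [3, 39, -44, -18, 20, 21, -21, 8, -9, -8] -> [24, 312, -352, -144, 160, 168, -168, 64, -72, -64] -> [24, 312, -352] -> [24]
  [-24, 7, -25, 4, 49, 28, -3, -3] -> [-23, 8, -24, 5, 50, 29, -2, -2] -> [-184, 64, -192, 40, 400, 232, -16, -16] -> [-184, 64, -192] -> [-184]

[-336]; [208]; [40]; [-24]; [24]; [-184]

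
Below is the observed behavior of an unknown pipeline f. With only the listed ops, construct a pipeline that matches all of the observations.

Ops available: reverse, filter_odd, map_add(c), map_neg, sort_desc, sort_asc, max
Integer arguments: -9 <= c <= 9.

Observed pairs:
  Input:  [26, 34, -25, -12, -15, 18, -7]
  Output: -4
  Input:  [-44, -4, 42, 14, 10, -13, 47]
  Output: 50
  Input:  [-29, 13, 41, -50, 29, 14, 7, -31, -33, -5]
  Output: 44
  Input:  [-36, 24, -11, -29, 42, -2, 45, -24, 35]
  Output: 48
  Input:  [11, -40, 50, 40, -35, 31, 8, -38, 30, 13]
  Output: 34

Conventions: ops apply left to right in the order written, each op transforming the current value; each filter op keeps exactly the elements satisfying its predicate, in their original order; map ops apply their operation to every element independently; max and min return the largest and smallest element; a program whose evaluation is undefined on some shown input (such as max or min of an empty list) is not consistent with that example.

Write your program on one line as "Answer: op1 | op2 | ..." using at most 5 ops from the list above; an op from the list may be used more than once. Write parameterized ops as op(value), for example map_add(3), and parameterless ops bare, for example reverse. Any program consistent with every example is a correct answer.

filter_odd | map_add(4) | map_add(-1) | sort_asc | max

Check, running the answer program on each example:
  [26, 34, -25, -12, -15, 18, -7] -> [-25, -15, -7] -> [-21, -11, -3] -> [-22, -12, -4] -> [-22, -12, -4] -> -4
  [-44, -4, 42, 14, 10, -13, 47] -> [-13, 47] -> [-9, 51] -> [-10, 50] -> [-10, 50] -> 50
  [-29, 13, 41, -50, 29, 14, 7, -31, -33, -5] -> [-29, 13, 41, 29, 7, -31, -33, -5] -> [-25, 17, 45, 33, 11, -27, -29, -1] -> [-26, 16, 44, 32, 10, -28, -30, -2] -> [-30, -28, -26, -2, 10, 16, 32, 44] -> 44
  [-36, 24, -11, -29, 42, -2, 45, -24, 35] -> [-11, -29, 45, 35] -> [-7, -25, 49, 39] -> [-8, -26, 48, 38] -> [-26, -8, 38, 48] -> 48
  [11, -40, 50, 40, -35, 31, 8, -38, 30, 13] -> [11, -35, 31, 13] -> [15, -31, 35, 17] -> [14, -32, 34, 16] -> [-32, 14, 16, 34] -> 34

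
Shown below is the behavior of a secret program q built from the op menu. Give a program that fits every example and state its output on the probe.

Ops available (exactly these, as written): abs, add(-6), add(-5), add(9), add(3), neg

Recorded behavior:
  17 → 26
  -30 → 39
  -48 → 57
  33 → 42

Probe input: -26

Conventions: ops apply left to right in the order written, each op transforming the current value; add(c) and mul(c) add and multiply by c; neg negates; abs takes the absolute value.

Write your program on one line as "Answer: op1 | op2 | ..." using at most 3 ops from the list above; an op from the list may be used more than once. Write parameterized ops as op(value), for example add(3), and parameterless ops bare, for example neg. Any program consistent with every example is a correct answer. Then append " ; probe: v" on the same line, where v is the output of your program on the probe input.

abs | add(9) ; probe: 35

Check, running the answer program on each example:
  17 -> 17 -> 26
  -30 -> 30 -> 39
  -48 -> 48 -> 57
  33 -> 33 -> 42
  probe: -26 -> 26 -> 35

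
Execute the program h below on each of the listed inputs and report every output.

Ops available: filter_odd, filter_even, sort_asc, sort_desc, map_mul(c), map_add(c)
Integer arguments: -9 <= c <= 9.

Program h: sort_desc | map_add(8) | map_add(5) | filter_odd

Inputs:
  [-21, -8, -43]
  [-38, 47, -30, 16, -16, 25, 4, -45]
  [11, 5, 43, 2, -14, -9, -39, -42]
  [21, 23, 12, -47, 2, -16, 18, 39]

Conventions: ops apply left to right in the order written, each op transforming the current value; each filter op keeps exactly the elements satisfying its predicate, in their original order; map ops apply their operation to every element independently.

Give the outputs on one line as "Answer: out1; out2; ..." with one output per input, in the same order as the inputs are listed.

[5]; [29, 17, -3, -17, -25]; [15, -1, -29]; [31, 25, 15, -3]

Execution, op by op:
  [-21, -8, -43] -> [-8, -21, -43] -> [0, -13, -35] -> [5, -8, -30] -> [5]
  [-38, 47, -30, 16, -16, 25, 4, -45] -> [47, 25, 16, 4, -16, -30, -38, -45] -> [55, 33, 24, 12, -8, -22, -30, -37] -> [60, 38, 29, 17, -3, -17, -25, -32] -> [29, 17, -3, -17, -25]
  [11, 5, 43, 2, -14, -9, -39, -42] -> [43, 11, 5, 2, -9, -14, -39, -42] -> [51, 19, 13, 10, -1, -6, -31, -34] -> [56, 24, 18, 15, 4, -1, -26, -29] -> [15, -1, -29]
  [21, 23, 12, -47, 2, -16, 18, 39] -> [39, 23, 21, 18, 12, 2, -16, -47] -> [47, 31, 29, 26, 20, 10, -8, -39] -> [52, 36, 34, 31, 25, 15, -3, -34] -> [31, 25, 15, -3]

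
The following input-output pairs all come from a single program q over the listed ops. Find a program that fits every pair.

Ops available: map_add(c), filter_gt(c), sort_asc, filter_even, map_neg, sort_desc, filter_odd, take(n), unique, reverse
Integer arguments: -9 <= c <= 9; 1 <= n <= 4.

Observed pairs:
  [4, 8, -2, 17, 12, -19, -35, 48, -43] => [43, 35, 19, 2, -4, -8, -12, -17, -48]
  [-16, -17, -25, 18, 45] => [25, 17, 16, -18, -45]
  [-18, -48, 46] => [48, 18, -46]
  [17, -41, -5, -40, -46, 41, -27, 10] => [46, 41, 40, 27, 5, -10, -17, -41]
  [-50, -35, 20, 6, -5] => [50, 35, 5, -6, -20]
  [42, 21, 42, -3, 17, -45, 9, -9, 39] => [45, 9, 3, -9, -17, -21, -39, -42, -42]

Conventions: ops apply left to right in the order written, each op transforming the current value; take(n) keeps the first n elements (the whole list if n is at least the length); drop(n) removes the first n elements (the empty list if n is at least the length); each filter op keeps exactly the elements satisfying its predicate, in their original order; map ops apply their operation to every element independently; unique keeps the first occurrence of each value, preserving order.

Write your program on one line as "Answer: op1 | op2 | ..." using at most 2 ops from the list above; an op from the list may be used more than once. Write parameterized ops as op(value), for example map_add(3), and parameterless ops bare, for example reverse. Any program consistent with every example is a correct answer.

sort_asc | map_neg

Check, running the answer program on each example:
  [4, 8, -2, 17, 12, -19, -35, 48, -43] -> [-43, -35, -19, -2, 4, 8, 12, 17, 48] -> [43, 35, 19, 2, -4, -8, -12, -17, -48]
  [-16, -17, -25, 18, 45] -> [-25, -17, -16, 18, 45] -> [25, 17, 16, -18, -45]
  [-18, -48, 46] -> [-48, -18, 46] -> [48, 18, -46]
  [17, -41, -5, -40, -46, 41, -27, 10] -> [-46, -41, -40, -27, -5, 10, 17, 41] -> [46, 41, 40, 27, 5, -10, -17, -41]
  [-50, -35, 20, 6, -5] -> [-50, -35, -5, 6, 20] -> [50, 35, 5, -6, -20]
  [42, 21, 42, -3, 17, -45, 9, -9, 39] -> [-45, -9, -3, 9, 17, 21, 39, 42, 42] -> [45, 9, 3, -9, -17, -21, -39, -42, -42]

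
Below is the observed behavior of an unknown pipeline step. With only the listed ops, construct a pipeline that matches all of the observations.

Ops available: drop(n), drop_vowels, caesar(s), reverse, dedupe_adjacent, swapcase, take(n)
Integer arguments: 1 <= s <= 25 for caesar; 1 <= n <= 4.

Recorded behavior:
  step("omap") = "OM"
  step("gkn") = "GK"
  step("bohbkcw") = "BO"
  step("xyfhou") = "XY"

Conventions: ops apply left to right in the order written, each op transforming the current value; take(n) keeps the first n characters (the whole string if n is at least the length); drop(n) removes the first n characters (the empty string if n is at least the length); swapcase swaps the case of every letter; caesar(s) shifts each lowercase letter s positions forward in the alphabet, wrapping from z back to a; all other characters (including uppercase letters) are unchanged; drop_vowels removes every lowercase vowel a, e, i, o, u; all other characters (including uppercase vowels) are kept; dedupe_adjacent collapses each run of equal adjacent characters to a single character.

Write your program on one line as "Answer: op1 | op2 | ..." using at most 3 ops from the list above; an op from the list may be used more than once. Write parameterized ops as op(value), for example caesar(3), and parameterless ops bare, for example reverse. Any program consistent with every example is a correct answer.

swapcase | take(2)

Check, running the answer program on each example:
  "omap" -> "OMAP" -> "OM"
  "gkn" -> "GKN" -> "GK"
  "bohbkcw" -> "BOHBKCW" -> "BO"
  "xyfhou" -> "XYFHOU" -> "XY"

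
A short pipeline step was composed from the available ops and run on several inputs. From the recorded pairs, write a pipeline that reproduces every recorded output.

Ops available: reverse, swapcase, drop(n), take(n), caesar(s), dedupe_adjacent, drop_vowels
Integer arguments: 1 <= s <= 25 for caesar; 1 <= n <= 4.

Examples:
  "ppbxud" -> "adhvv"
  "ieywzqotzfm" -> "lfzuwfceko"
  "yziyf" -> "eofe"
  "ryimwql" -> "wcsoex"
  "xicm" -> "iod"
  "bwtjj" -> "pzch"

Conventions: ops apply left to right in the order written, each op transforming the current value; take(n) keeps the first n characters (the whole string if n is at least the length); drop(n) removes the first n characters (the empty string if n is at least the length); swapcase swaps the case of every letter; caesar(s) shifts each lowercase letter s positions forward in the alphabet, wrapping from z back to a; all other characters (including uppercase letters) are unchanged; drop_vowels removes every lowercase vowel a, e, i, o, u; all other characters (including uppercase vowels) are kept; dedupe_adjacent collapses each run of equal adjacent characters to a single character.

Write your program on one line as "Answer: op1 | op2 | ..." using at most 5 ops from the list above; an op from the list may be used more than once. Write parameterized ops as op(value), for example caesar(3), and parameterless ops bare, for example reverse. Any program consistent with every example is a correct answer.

reverse | caesar(8) | drop(1) | caesar(24)

Check, running the answer program on each example:
  "ppbxud" -> "duxbpp" -> "lcfjxx" -> "cfjxx" -> "adhvv"
  "ieywzqotzfm" -> "mfztoqzwyei" -> "unhbwyhegmq" -> "nhbwyhegmq" -> "lfzuwfceko"
  "yziyf" -> "fyizy" -> "ngqhg" -> "gqhg" -> "eofe"
  "ryimwql" -> "lqwmiyr" -> "tyeuqgz" -> "yeuqgz" -> "wcsoex"
  "xicm" -> "mcix" -> "ukqf" -> "kqf" -> "iod"
  "bwtjj" -> "jjtwb" -> "rrbej" -> "rbej" -> "pzch"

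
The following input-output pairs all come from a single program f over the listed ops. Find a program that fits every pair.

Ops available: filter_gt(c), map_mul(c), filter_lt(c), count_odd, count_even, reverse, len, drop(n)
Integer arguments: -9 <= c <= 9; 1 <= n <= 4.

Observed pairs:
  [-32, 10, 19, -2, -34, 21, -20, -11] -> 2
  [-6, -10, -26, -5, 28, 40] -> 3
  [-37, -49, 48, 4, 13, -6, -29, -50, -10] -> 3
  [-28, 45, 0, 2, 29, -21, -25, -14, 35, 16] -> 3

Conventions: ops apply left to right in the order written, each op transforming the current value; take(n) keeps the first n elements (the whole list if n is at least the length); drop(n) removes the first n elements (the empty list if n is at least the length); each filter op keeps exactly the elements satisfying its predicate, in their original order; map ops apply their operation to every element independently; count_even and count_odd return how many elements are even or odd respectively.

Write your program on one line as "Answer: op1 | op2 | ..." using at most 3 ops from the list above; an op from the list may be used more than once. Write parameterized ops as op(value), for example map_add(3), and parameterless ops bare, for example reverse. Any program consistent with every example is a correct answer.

filter_gt(-7) | map_mul(3) | count_even

Check, running the answer program on each example:
  [-32, 10, 19, -2, -34, 21, -20, -11] -> [10, 19, -2, 21] -> [30, 57, -6, 63] -> 2
  [-6, -10, -26, -5, 28, 40] -> [-6, -5, 28, 40] -> [-18, -15, 84, 120] -> 3
  [-37, -49, 48, 4, 13, -6, -29, -50, -10] -> [48, 4, 13, -6] -> [144, 12, 39, -18] -> 3
  [-28, 45, 0, 2, 29, -21, -25, -14, 35, 16] -> [45, 0, 2, 29, 35, 16] -> [135, 0, 6, 87, 105, 48] -> 3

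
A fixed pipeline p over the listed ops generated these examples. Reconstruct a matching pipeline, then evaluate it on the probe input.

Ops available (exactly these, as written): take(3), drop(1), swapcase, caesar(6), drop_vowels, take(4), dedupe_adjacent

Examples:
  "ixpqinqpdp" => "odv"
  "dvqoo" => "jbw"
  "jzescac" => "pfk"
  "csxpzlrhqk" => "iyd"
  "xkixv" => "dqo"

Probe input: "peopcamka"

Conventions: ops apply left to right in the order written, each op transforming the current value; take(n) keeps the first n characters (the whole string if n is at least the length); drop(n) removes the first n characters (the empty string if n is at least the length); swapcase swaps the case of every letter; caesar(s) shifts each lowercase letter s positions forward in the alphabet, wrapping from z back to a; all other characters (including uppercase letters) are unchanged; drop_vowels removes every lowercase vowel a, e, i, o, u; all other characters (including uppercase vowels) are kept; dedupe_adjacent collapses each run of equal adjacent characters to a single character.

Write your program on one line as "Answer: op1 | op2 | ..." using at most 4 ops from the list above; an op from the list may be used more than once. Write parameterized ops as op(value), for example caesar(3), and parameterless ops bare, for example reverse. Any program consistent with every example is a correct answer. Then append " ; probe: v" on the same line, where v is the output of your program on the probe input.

caesar(6) | dedupe_adjacent | take(3) ; probe: "vku"

Check, running the answer program on each example:
  "ixpqinqpdp" -> "odvwotwvjv" -> "odvwotwvjv" -> "odv"
  "dvqoo" -> "jbwuu" -> "jbwu" -> "jbw"
  "jzescac" -> "pfkyigi" -> "pfkyigi" -> "pfk"
  "csxpzlrhqk" -> "iydvfrxnwq" -> "iydvfrxnwq" -> "iyd"
  "xkixv" -> "dqodb" -> "dqodb" -> "dqo"
  probe: "peopcamka" -> "vkuvigsqg" -> "vkuvigsqg" -> "vku"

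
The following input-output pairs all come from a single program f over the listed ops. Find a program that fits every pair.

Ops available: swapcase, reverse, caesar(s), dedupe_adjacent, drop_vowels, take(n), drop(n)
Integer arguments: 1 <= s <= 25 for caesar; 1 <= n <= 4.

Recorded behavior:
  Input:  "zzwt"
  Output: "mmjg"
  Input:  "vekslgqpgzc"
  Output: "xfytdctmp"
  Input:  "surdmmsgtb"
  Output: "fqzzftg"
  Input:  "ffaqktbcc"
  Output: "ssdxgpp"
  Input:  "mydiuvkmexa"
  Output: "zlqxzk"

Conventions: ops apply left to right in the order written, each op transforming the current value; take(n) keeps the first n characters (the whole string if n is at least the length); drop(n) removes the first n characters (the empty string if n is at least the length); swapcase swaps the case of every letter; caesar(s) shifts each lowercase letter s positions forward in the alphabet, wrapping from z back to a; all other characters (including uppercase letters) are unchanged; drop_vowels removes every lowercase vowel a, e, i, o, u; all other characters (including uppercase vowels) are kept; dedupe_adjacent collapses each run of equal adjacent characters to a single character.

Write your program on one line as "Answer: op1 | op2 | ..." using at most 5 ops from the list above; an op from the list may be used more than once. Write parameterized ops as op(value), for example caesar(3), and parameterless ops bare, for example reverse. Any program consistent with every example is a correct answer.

reverse | drop_vowels | reverse | caesar(13) | drop_vowels

Check, running the answer program on each example:
  "zzwt" -> "twzz" -> "twzz" -> "zzwt" -> "mmjg" -> "mmjg"
  "vekslgqpgzc" -> "czgpqglskev" -> "czgpqglskv" -> "vkslgqpgzc" -> "ixfytdctmp" -> "xfytdctmp"
  "surdmmsgtb" -> "btgsmmdrus" -> "btgsmmdrs" -> "srdmmsgtb" -> "feqzzftgo" -> "fqzzftg"
  "ffaqktbcc" -> "ccbtkqaff" -> "ccbtkqff" -> "ffqktbcc" -> "ssdxgopp" -> "ssdxgpp"
  "mydiuvkmexa" -> "axemkvuidym" -> "xmkvdym" -> "mydvkmx" -> "zlqixzk" -> "zlqxzk"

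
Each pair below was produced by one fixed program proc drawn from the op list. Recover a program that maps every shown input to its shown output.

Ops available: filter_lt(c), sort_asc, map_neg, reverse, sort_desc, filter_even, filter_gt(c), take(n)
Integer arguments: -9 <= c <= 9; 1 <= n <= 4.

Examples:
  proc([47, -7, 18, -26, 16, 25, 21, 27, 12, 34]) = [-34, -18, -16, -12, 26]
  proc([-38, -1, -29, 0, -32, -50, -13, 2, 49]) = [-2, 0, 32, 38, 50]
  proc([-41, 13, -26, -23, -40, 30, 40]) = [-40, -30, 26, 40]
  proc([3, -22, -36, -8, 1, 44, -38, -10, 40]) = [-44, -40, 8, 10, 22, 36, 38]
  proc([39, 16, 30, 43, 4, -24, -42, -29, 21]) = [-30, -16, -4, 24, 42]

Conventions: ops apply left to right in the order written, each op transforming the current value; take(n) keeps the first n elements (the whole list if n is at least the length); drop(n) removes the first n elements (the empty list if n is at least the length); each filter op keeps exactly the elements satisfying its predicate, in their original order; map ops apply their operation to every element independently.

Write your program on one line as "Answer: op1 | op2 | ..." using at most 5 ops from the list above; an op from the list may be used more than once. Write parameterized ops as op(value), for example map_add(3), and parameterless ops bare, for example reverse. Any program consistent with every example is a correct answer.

map_neg | reverse | sort_desc | filter_even | sort_asc

Check, running the answer program on each example:
  [47, -7, 18, -26, 16, 25, 21, 27, 12, 34] -> [-47, 7, -18, 26, -16, -25, -21, -27, -12, -34] -> [-34, -12, -27, -21, -25, -16, 26, -18, 7, -47] -> [26, 7, -12, -16, -18, -21, -25, -27, -34, -47] -> [26, -12, -16, -18, -34] -> [-34, -18, -16, -12, 26]
  [-38, -1, -29, 0, -32, -50, -13, 2, 49] -> [38, 1, 29, 0, 32, 50, 13, -2, -49] -> [-49, -2, 13, 50, 32, 0, 29, 1, 38] -> [50, 38, 32, 29, 13, 1, 0, -2, -49] -> [50, 38, 32, 0, -2] -> [-2, 0, 32, 38, 50]
  [-41, 13, -26, -23, -40, 30, 40] -> [41, -13, 26, 23, 40, -30, -40] -> [-40, -30, 40, 23, 26, -13, 41] -> [41, 40, 26, 23, -13, -30, -40] -> [40, 26, -30, -40] -> [-40, -30, 26, 40]
  [3, -22, -36, -8, 1, 44, -38, -10, 40] -> [-3, 22, 36, 8, -1, -44, 38, 10, -40] -> [-40, 10, 38, -44, -1, 8, 36, 22, -3] -> [38, 36, 22, 10, 8, -1, -3, -40, -44] -> [38, 36, 22, 10, 8, -40, -44] -> [-44, -40, 8, 10, 22, 36, 38]
  [39, 16, 30, 43, 4, -24, -42, -29, 21] -> [-39, -16, -30, -43, -4, 24, 42, 29, -21] -> [-21, 29, 42, 24, -4, -43, -30, -16, -39] -> [42, 29, 24, -4, -16, -21, -30, -39, -43] -> [42, 24, -4, -16, -30] -> [-30, -16, -4, 24, 42]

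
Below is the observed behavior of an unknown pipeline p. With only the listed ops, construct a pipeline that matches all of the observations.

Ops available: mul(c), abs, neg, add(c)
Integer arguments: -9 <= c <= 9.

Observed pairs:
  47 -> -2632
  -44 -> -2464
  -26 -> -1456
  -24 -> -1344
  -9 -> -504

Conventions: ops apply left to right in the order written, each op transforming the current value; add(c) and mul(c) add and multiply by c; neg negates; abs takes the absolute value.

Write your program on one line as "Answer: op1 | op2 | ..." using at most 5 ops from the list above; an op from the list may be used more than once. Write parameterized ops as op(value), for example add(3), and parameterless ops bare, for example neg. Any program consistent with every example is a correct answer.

mul(8) | mul(-7) | abs | neg

Check, running the answer program on each example:
  47 -> 376 -> -2632 -> 2632 -> -2632
  -44 -> -352 -> 2464 -> 2464 -> -2464
  -26 -> -208 -> 1456 -> 1456 -> -1456
  -24 -> -192 -> 1344 -> 1344 -> -1344
  -9 -> -72 -> 504 -> 504 -> -504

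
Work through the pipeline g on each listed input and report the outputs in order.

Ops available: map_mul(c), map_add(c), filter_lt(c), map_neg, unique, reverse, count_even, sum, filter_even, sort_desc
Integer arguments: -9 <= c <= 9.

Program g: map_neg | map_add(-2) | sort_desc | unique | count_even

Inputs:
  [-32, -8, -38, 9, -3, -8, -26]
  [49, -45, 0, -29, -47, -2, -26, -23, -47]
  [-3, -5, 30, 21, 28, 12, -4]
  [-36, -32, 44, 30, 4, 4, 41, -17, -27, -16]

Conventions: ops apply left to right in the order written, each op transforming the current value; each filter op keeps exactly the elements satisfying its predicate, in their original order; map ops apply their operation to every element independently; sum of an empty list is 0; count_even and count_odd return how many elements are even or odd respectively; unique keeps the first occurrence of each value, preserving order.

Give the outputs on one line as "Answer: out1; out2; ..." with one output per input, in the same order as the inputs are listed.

4; 3; 4; 6

Execution, op by op:
  [-32, -8, -38, 9, -3, -8, -26] -> [32, 8, 38, -9, 3, 8, 26] -> [30, 6, 36, -11, 1, 6, 24] -> [36, 30, 24, 6, 6, 1, -11] -> [36, 30, 24, 6, 1, -11] -> 4
  [49, -45, 0, -29, -47, -2, -26, -23, -47] -> [-49, 45, 0, 29, 47, 2, 26, 23, 47] -> [-51, 43, -2, 27, 45, 0, 24, 21, 45] -> [45, 45, 43, 27, 24, 21, 0, -2, -51] -> [45, 43, 27, 24, 21, 0, -2, -51] -> 3
  [-3, -5, 30, 21, 28, 12, -4] -> [3, 5, -30, -21, -28, -12, 4] -> [1, 3, -32, -23, -30, -14, 2] -> [3, 2, 1, -14, -23, -30, -32] -> [3, 2, 1, -14, -23, -30, -32] -> 4
  [-36, -32, 44, 30, 4, 4, 41, -17, -27, -16] -> [36, 32, -44, -30, -4, -4, -41, 17, 27, 16] -> [34, 30, -46, -32, -6, -6, -43, 15, 25, 14] -> [34, 30, 25, 15, 14, -6, -6, -32, -43, -46] -> [34, 30, 25, 15, 14, -6, -32, -43, -46] -> 6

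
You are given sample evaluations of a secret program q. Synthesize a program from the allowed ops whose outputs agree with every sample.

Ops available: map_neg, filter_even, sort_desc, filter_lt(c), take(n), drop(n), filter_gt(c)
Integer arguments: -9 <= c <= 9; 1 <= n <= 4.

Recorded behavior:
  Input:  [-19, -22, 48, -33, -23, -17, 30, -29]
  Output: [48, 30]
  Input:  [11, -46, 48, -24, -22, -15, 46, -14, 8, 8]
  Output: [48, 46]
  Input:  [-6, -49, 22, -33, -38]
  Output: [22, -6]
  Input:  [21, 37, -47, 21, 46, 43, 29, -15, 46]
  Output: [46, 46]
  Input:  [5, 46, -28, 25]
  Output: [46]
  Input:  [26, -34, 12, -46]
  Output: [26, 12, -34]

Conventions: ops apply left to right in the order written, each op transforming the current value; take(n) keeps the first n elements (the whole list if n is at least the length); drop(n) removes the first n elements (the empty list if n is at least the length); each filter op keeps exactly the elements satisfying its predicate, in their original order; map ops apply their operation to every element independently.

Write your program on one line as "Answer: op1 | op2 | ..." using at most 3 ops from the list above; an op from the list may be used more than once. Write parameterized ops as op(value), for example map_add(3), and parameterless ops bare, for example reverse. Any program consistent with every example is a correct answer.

sort_desc | take(3) | filter_even

Check, running the answer program on each example:
  [-19, -22, 48, -33, -23, -17, 30, -29] -> [48, 30, -17, -19, -22, -23, -29, -33] -> [48, 30, -17] -> [48, 30]
  [11, -46, 48, -24, -22, -15, 46, -14, 8, 8] -> [48, 46, 11, 8, 8, -14, -15, -22, -24, -46] -> [48, 46, 11] -> [48, 46]
  [-6, -49, 22, -33, -38] -> [22, -6, -33, -38, -49] -> [22, -6, -33] -> [22, -6]
  [21, 37, -47, 21, 46, 43, 29, -15, 46] -> [46, 46, 43, 37, 29, 21, 21, -15, -47] -> [46, 46, 43] -> [46, 46]
  [5, 46, -28, 25] -> [46, 25, 5, -28] -> [46, 25, 5] -> [46]
  [26, -34, 12, -46] -> [26, 12, -34, -46] -> [26, 12, -34] -> [26, 12, -34]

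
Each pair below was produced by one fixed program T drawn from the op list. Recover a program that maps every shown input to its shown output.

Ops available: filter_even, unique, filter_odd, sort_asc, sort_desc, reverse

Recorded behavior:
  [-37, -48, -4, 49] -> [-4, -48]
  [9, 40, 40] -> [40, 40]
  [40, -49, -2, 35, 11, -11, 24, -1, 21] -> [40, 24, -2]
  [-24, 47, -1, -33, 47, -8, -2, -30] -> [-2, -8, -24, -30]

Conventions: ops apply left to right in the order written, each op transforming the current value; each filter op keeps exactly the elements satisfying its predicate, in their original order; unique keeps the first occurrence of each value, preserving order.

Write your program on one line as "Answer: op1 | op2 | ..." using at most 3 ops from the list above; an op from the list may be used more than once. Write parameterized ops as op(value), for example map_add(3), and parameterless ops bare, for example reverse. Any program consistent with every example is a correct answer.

filter_even | reverse | sort_desc

Check, running the answer program on each example:
  [-37, -48, -4, 49] -> [-48, -4] -> [-4, -48] -> [-4, -48]
  [9, 40, 40] -> [40, 40] -> [40, 40] -> [40, 40]
  [40, -49, -2, 35, 11, -11, 24, -1, 21] -> [40, -2, 24] -> [24, -2, 40] -> [40, 24, -2]
  [-24, 47, -1, -33, 47, -8, -2, -30] -> [-24, -8, -2, -30] -> [-30, -2, -8, -24] -> [-2, -8, -24, -30]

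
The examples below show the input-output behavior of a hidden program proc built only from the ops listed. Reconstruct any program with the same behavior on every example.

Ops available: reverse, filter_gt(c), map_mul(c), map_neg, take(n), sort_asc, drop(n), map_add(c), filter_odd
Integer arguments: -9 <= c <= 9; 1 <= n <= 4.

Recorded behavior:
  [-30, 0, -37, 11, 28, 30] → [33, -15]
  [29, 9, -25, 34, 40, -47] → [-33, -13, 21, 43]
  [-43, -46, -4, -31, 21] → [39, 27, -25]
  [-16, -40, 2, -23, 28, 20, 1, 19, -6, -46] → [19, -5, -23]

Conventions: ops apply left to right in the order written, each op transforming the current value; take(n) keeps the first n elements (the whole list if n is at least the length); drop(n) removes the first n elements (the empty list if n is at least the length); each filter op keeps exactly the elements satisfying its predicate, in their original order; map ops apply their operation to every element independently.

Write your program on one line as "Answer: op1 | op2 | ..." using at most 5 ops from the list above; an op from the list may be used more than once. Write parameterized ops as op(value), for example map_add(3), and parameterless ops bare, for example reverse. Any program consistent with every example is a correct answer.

map_add(-4) | filter_odd | map_neg | map_add(-8)

Check, running the answer program on each example:
  [-30, 0, -37, 11, 28, 30] -> [-34, -4, -41, 7, 24, 26] -> [-41, 7] -> [41, -7] -> [33, -15]
  [29, 9, -25, 34, 40, -47] -> [25, 5, -29, 30, 36, -51] -> [25, 5, -29, -51] -> [-25, -5, 29, 51] -> [-33, -13, 21, 43]
  [-43, -46, -4, -31, 21] -> [-47, -50, -8, -35, 17] -> [-47, -35, 17] -> [47, 35, -17] -> [39, 27, -25]
  [-16, -40, 2, -23, 28, 20, 1, 19, -6, -46] -> [-20, -44, -2, -27, 24, 16, -3, 15, -10, -50] -> [-27, -3, 15] -> [27, 3, -15] -> [19, -5, -23]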